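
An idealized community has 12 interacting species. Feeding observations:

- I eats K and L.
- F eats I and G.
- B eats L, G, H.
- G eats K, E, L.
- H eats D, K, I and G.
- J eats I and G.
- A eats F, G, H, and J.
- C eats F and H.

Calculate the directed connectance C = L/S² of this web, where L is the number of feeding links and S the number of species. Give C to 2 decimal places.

C = 0.15

The web has S = 12 species and L = 22 feeding links.
C = L / S² = 22 / 144 = 0.1528 ≈ 0.15.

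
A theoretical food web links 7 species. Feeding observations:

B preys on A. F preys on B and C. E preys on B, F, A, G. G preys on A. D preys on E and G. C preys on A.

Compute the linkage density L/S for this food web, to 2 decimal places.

L/S = 1.57

There are L = 11 links among S = 7 species.
L/S = 11/7 = 1.5714 ≈ 1.57.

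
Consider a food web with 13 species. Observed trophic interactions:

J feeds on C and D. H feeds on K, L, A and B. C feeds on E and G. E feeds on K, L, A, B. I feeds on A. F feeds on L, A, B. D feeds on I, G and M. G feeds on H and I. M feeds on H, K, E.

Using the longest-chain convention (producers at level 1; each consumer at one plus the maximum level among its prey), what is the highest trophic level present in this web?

Producers (level 1): L, K, B, A.
L → E → M → D → J gives J level 5.
No species has a prey at level 5, so no species reaches level 6.

5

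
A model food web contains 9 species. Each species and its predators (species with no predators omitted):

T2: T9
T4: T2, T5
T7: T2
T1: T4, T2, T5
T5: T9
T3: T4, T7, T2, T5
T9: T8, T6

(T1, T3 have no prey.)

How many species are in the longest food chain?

One longest chain: T1 → T4 → T2 → T9 → T8.
It has 5 species and 4 links.

5 species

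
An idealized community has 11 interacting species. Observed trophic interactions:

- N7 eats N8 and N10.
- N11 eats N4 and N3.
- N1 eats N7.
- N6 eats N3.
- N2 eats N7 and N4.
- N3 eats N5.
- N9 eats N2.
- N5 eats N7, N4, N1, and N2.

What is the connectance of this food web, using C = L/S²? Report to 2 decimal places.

The web has S = 11 species and L = 14 feeding links.
C = L / S² = 14 / 121 = 0.1157 ≈ 0.12.

C = 0.12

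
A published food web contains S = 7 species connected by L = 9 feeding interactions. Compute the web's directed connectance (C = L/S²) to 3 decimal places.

C = 0.184

The web has S = 7 species and L = 9 feeding links.
C = L / S² = 9 / 49 = 0.1837 ≈ 0.184.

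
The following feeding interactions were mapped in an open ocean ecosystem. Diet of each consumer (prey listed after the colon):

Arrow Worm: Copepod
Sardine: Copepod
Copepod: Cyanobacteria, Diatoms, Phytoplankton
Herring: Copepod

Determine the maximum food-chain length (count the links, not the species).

One longest chain: Cyanobacteria → Copepod → Arrow Worm.
It has 3 species and 2 links.

2 links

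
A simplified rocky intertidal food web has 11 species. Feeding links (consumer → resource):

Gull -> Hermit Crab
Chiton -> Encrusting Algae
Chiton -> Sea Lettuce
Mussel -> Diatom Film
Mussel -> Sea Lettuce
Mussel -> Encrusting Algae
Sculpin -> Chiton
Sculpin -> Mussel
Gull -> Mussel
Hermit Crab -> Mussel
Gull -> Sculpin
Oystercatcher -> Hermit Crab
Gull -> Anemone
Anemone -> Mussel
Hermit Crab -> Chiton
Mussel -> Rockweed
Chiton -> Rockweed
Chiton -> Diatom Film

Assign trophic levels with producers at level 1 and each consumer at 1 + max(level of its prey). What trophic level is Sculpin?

Trophic level 3

Sea Lettuce is a producer → level 1.
Mussel eats Sea Lettuce (level 1); other prey at levels: Encrusting Algae 1, Rockweed 1, Diatom Film 1 → level 2.
Sculpin eats Mussel (level 2); other prey at levels: Chiton 2 → level 3.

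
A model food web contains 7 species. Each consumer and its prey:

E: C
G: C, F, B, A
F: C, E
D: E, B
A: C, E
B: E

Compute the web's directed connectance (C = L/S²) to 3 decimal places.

C = 0.245

The web has S = 7 species and L = 12 feeding links.
C = L / S² = 12 / 49 = 0.2449 ≈ 0.245.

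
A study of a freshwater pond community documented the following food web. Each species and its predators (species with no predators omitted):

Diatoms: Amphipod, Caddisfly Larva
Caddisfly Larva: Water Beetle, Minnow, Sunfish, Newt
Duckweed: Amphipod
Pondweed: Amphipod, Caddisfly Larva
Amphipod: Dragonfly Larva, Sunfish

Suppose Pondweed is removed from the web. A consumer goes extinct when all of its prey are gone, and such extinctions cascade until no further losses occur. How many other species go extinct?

0

Remove Pondweed.
Every predator of it retains at least one other prey: Amphipod still has Duckweed, Diatoms; Caddisfly Larva still has Diatoms.
No consumer loses all prey, so no secondary extinctions occur.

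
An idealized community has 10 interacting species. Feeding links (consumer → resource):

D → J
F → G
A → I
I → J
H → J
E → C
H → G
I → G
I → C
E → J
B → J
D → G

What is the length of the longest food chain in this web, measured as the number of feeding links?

2 links

One longest chain: G → I → A.
It has 3 species and 2 links.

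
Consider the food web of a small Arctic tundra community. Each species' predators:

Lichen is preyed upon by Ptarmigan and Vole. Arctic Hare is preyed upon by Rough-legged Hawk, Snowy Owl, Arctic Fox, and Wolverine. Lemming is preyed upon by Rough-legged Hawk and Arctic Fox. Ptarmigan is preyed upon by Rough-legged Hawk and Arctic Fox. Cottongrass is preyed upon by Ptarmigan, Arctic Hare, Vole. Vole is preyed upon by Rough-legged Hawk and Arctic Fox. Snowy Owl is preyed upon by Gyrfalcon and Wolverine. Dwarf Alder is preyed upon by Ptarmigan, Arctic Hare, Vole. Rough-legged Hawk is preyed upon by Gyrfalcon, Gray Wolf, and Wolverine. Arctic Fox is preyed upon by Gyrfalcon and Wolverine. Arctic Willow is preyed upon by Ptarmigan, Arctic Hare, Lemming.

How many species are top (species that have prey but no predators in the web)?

3

Top species (has prey, but nothing eats it): Wolverine, Gyrfalcon, Gray Wolf.
Count: 3.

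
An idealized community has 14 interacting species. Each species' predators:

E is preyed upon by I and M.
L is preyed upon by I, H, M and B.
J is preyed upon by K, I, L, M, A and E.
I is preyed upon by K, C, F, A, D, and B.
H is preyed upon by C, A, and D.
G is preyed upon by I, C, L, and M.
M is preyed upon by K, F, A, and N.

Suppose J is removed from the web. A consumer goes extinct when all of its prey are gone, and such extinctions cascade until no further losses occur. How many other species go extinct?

Remove J.
Round 1: E (all prey gone) → extinct.
No further losses. Total secondary extinctions: 1.

1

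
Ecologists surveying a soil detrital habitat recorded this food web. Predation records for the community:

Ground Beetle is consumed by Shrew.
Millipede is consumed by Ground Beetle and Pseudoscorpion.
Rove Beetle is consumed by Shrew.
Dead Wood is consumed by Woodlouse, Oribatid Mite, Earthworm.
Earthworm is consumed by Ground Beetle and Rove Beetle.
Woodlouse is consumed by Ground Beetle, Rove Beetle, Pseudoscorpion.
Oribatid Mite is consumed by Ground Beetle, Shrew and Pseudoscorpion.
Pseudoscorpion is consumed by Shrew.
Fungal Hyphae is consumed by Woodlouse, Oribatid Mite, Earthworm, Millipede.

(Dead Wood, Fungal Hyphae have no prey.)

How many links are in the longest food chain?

3 links

One longest chain: Dead Wood → Oribatid Mite → Pseudoscorpion → Shrew.
It has 4 species and 3 links.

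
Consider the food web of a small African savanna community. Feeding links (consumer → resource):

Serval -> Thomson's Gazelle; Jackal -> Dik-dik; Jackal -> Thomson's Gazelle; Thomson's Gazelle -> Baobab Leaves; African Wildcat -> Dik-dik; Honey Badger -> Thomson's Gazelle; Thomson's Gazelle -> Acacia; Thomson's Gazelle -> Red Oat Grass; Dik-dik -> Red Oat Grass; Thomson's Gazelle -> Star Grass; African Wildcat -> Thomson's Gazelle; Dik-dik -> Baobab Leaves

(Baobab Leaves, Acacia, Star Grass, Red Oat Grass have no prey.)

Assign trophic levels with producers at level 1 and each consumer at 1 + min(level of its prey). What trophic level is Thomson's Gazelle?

Trophic level 2

Baobab Leaves is a producer → level 1.
Thomson's Gazelle eats Baobab Leaves → level 2.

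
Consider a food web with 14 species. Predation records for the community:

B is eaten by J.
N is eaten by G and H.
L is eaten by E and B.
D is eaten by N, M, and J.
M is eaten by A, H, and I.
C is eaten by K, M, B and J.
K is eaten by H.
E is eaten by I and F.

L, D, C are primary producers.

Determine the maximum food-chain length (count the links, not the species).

One longest chain: D → N → G.
It has 3 species and 2 links.

2 links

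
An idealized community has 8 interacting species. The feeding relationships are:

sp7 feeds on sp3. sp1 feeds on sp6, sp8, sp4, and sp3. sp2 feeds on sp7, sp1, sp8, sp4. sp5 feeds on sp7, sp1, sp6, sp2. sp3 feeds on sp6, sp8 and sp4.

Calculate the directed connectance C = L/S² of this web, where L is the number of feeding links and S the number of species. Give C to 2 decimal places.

The web has S = 8 species and L = 16 feeding links.
C = L / S² = 16 / 64 = 0.2500 ≈ 0.25.

C = 0.25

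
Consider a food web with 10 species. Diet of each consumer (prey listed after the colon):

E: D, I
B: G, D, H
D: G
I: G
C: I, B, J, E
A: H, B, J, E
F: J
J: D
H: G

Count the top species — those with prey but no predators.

3

Top species (has prey, but nothing eats it): A, F, C.
Count: 3.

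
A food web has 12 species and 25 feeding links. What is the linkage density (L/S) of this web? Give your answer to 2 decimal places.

L/S = 2.08

There are L = 25 links among S = 12 species.
L/S = 25/12 = 2.0833 ≈ 2.08.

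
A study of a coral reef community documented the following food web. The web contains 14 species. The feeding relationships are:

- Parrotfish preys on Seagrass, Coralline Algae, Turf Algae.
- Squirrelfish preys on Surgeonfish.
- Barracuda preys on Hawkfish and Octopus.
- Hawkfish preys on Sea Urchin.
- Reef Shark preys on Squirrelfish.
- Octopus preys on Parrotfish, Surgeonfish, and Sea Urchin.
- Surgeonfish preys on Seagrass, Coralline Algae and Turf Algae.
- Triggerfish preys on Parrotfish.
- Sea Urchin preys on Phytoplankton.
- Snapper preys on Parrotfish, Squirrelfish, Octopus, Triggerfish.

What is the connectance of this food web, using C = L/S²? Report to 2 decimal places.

C = 0.10

The web has S = 14 species and L = 20 feeding links.
C = L / S² = 20 / 196 = 0.1020 ≈ 0.10.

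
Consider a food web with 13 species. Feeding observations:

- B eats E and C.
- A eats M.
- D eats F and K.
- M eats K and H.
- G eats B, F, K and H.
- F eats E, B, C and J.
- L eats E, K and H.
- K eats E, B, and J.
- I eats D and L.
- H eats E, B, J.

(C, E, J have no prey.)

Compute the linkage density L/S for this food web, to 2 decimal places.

There are L = 26 links among S = 13 species.
L/S = 26/13 = 2.0000 ≈ 2.00.

L/S = 2.00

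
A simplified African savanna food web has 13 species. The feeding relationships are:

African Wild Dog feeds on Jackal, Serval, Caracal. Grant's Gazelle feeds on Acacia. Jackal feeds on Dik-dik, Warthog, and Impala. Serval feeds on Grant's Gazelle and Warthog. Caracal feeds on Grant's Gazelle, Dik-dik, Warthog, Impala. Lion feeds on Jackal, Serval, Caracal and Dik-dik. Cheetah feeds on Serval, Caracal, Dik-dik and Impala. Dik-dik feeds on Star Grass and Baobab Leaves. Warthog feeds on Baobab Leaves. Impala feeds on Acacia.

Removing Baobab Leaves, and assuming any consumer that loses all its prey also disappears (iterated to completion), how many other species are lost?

1

Remove Baobab Leaves.
Round 1: Warthog (all prey gone) → extinct.
No further losses. Total secondary extinctions: 1.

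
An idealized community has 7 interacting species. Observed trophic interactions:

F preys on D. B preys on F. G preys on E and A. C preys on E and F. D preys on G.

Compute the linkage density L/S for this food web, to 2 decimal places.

L/S = 1.00

There are L = 7 links among S = 7 species.
L/S = 7/7 = 1.0000 ≈ 1.00.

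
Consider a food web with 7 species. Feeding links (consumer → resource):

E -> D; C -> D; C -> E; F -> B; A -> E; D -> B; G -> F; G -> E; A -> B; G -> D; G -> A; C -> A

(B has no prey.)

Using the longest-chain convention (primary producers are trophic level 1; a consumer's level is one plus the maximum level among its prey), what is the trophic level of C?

B is a producer → level 1.
D eats B → level 2.
E eats D → level 3.
A eats E (level 3); other prey at levels: B 1 → level 4.
C eats A (level 4); other prey at levels: D 2, E 3 → level 5.

Trophic level 5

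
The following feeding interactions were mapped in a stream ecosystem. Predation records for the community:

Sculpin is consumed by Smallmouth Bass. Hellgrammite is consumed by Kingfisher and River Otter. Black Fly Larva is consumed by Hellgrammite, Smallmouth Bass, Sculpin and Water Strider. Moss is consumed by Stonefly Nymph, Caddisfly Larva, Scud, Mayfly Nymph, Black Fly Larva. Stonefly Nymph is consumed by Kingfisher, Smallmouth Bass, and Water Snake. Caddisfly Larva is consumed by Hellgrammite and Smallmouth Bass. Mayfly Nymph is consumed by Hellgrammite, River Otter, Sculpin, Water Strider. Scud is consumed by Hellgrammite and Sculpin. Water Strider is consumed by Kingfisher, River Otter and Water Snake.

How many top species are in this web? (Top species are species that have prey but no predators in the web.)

4

Top species (has prey, but nothing eats it): Kingfisher, Water Snake, Smallmouth Bass, River Otter.
Count: 4.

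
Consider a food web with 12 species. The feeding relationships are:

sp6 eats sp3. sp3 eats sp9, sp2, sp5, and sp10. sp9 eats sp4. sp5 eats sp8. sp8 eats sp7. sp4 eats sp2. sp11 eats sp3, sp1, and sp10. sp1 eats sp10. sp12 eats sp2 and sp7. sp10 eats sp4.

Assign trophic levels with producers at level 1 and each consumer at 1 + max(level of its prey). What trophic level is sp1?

Trophic level 4

sp2 is a producer → level 1.
sp4 eats sp2 → level 2.
sp10 eats sp4 → level 3.
sp1 eats sp10 → level 4.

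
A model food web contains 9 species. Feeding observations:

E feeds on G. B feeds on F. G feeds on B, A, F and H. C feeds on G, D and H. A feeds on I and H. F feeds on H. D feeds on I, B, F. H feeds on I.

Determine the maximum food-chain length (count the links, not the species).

5 links

One longest chain: I → H → F → B → G → E.
It has 6 species and 5 links.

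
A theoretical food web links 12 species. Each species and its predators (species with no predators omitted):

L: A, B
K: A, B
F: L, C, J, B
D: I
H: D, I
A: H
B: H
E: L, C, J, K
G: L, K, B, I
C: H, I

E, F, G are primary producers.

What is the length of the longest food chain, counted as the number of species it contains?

6 species

One longest chain: E → L → B → H → D → I.
It has 6 species and 5 links.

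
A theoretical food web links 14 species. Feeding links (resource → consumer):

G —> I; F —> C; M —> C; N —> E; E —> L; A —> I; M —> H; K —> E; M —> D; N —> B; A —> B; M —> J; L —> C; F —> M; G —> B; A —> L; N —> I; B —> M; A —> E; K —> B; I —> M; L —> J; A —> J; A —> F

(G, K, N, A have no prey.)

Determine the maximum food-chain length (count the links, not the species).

3 links

One longest chain: A → F → M → D.
It has 4 species and 3 links.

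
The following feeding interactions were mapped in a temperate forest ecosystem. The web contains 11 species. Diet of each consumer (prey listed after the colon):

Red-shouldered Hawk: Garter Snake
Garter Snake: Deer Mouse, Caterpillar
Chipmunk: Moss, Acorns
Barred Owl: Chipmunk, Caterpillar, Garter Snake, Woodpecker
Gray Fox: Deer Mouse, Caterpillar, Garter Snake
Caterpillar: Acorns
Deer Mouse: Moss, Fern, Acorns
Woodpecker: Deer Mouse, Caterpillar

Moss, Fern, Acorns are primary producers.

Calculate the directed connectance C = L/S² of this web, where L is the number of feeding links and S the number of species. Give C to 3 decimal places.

C = 0.149

The web has S = 11 species and L = 18 feeding links.
C = L / S² = 18 / 121 = 0.1488 ≈ 0.149.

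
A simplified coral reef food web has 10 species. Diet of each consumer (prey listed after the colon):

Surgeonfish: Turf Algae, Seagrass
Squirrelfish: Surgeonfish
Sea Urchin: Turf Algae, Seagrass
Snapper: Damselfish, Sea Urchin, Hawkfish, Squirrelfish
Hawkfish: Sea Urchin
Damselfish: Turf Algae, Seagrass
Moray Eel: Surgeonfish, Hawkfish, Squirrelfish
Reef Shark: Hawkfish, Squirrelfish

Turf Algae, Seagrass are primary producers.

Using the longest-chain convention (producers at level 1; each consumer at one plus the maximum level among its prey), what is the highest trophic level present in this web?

Producers (level 1): Turf Algae, Seagrass.
Turf Algae → Sea Urchin → Hawkfish → Snapper gives Snapper level 4.
No species has a prey at level 4, so no species reaches level 5.

4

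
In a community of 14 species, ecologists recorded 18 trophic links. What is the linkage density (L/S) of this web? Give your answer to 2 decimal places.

There are L = 18 links among S = 14 species.
L/S = 18/14 = 1.2857 ≈ 1.29.

L/S = 1.29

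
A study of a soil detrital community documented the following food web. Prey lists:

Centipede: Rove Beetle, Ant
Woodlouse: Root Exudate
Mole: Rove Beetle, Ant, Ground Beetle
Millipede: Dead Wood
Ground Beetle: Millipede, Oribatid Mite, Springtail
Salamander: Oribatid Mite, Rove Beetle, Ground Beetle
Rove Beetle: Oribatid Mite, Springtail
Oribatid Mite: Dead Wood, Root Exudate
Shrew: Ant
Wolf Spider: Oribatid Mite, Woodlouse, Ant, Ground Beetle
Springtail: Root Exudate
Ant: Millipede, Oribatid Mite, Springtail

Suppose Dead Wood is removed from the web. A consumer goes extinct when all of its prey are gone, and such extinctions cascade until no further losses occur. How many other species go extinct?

1

Remove Dead Wood.
Round 1: Millipede (all prey gone) → extinct.
No further losses. Total secondary extinctions: 1.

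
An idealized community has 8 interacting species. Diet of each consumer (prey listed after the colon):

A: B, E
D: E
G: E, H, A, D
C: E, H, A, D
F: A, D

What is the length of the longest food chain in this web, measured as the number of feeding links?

One longest chain: B → A → C.
It has 3 species and 2 links.

2 links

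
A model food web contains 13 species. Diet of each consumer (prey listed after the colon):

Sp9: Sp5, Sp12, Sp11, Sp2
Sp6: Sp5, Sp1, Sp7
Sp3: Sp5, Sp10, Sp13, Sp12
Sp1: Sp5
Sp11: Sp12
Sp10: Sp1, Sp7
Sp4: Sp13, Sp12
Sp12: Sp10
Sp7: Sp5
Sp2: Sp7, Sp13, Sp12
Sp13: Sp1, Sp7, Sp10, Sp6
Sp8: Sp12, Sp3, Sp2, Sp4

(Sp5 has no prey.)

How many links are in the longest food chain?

One longest chain: Sp5 → Sp1 → Sp10 → Sp13 → Sp2 → Sp8.
It has 6 species and 5 links.

5 links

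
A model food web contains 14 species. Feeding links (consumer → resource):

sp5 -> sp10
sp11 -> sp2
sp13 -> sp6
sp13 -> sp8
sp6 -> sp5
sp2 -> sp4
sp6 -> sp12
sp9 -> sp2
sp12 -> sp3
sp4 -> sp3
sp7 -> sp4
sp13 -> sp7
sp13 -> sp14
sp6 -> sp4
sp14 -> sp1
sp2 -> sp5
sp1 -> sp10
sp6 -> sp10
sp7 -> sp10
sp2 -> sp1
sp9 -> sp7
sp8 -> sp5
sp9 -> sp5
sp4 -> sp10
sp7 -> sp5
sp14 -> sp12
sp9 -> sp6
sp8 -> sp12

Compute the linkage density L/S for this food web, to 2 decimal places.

There are L = 28 links among S = 14 species.
L/S = 28/14 = 2.0000 ≈ 2.00.

L/S = 2.00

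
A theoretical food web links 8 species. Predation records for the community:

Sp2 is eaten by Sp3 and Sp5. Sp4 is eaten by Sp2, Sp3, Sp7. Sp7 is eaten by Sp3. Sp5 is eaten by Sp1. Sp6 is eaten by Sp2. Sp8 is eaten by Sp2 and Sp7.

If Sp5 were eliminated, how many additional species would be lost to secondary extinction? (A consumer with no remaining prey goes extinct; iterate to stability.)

Remove Sp5.
Round 1: Sp1 (all prey gone) → extinct.
No further losses. Total secondary extinctions: 1.

1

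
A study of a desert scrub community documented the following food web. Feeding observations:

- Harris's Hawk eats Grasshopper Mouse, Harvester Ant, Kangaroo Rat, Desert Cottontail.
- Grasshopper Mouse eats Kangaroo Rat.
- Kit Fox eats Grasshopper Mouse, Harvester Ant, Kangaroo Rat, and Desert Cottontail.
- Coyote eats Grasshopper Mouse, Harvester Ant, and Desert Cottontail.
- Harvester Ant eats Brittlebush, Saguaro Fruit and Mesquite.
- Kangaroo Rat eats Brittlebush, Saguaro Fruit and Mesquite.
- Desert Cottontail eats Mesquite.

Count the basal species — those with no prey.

3

Basal species (no prey listed): Mesquite, Saguaro Fruit, Brittlebush.
Count: 3.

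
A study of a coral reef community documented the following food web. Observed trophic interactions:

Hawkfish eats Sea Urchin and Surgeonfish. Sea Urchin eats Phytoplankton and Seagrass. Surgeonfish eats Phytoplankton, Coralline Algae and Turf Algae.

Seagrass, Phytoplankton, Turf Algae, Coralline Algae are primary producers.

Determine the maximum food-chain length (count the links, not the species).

2 links

One longest chain: Seagrass → Sea Urchin → Hawkfish.
It has 3 species and 2 links.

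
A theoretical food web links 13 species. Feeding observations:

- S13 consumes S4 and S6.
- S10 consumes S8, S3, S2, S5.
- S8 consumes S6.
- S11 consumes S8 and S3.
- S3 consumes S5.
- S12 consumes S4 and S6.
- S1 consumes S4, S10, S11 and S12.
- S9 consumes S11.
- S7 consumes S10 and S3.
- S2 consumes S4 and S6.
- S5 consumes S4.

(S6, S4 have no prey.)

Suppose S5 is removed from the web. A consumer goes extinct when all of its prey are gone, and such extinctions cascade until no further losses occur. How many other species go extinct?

1

Remove S5.
Round 1: S3 (all prey gone) → extinct.
No further losses. Total secondary extinctions: 1.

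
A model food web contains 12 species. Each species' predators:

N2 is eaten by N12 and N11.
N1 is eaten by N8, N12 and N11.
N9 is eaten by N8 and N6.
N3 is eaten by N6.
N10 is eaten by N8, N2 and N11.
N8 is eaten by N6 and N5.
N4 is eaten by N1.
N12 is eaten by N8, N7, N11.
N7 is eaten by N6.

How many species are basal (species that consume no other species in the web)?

4

Basal species (no prey listed): N10, N9, N3, N4.
Count: 4.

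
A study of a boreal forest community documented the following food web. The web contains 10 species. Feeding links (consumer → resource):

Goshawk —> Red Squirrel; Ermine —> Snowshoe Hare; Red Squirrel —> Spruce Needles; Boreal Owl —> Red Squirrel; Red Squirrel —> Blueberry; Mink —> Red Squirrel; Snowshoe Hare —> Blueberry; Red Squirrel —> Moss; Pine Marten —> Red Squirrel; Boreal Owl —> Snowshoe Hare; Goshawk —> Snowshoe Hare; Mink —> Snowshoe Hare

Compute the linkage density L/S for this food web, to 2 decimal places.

There are L = 12 links among S = 10 species.
L/S = 12/10 = 1.2000 ≈ 1.20.

L/S = 1.20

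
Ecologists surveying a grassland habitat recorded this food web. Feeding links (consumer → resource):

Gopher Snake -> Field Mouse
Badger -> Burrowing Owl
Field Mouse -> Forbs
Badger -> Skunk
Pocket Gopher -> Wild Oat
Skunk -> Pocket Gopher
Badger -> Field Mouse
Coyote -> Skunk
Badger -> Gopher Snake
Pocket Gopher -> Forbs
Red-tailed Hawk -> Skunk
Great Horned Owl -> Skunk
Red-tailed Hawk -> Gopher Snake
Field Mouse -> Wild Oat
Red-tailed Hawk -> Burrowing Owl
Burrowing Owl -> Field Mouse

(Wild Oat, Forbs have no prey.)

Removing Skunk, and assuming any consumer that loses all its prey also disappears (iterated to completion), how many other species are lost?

Remove Skunk.
Round 1: Coyote (all prey gone), Great Horned Owl (all prey gone) → extinct.
No further losses. Total secondary extinctions: 2.

2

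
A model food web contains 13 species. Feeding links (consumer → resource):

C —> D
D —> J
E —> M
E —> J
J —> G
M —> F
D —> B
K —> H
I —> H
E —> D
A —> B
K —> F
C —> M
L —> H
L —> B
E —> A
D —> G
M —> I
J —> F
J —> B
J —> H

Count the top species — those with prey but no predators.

Top species (has prey, but nothing eats it): K, L, C, E.
Count: 4.

4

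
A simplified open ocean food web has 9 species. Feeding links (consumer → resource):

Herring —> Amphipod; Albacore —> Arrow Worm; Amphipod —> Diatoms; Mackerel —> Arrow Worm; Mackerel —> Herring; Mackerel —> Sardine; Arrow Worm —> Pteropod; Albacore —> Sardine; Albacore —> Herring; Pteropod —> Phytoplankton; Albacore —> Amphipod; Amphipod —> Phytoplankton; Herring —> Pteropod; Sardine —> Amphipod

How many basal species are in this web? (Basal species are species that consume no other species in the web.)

Basal species (no prey listed): Phytoplankton, Diatoms.
Count: 2.

2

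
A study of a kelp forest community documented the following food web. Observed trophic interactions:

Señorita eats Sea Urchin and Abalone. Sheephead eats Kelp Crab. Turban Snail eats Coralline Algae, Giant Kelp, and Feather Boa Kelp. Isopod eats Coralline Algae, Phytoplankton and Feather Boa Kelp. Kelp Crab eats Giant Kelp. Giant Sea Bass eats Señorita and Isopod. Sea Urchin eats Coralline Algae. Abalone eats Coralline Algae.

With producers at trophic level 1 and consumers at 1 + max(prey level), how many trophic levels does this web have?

4

Producers (level 1): Phytoplankton, Giant Kelp, Coralline Algae, Feather Boa Kelp.
Coralline Algae → Abalone → Señorita → Giant Sea Bass gives Giant Sea Bass level 4.
No species has a prey at level 4, so no species reaches level 5.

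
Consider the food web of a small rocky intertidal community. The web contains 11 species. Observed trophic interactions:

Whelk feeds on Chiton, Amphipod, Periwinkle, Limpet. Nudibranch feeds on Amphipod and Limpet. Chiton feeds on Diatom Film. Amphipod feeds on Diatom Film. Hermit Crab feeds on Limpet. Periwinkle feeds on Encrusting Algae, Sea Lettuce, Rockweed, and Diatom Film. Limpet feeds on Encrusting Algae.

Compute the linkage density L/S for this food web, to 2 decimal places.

L/S = 1.27

There are L = 14 links among S = 11 species.
L/S = 14/11 = 1.2727 ≈ 1.27.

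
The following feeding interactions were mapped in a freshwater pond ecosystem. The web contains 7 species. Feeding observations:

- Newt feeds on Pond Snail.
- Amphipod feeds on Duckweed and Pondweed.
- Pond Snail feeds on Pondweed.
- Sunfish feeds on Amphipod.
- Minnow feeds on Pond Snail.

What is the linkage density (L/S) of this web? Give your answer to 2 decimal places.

L/S = 0.86

There are L = 6 links among S = 7 species.
L/S = 6/7 = 0.8571 ≈ 0.86.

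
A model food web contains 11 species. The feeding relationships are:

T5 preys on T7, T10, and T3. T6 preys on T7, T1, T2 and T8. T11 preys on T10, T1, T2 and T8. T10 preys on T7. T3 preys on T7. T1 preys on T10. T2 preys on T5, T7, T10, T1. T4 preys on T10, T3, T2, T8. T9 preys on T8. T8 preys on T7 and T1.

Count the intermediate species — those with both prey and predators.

Intermediate species (has both prey and predators): T3, T10, T5, T1, T2, T8.
Count: 6.

6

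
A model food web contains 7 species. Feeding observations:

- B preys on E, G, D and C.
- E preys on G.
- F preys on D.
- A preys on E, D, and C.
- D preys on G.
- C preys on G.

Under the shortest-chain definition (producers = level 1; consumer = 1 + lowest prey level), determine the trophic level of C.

G is a producer → level 1.
C eats G → level 2.

Trophic level 2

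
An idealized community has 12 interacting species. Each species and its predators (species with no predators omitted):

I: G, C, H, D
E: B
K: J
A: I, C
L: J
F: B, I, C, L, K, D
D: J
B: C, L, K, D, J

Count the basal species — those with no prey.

3

Basal species (no prey listed): E, A, F.
Count: 3.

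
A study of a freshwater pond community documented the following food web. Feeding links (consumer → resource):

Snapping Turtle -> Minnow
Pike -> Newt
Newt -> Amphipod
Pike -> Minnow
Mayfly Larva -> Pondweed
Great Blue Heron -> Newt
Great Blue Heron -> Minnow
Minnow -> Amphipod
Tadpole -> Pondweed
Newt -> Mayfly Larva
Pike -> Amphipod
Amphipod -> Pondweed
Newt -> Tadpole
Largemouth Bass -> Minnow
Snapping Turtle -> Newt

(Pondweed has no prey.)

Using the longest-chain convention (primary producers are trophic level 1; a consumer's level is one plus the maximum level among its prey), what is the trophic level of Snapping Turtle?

Pondweed is a producer → level 1.
Amphipod eats Pondweed → level 2.
Minnow eats Amphipod → level 3.
Snapping Turtle eats Minnow (level 3); other prey at levels: Newt 3 → level 4.

Trophic level 4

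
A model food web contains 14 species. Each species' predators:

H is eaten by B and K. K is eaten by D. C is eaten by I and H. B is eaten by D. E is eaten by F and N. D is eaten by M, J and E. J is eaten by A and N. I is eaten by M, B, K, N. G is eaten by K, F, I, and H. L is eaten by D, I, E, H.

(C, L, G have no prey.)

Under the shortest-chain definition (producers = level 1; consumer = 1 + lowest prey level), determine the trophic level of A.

Trophic level 4

L is a producer → level 1.
D eats L → level 2.
J eats D → level 3.
A eats J → level 4.
No prey of A is below level 3, so 4 is the minimum.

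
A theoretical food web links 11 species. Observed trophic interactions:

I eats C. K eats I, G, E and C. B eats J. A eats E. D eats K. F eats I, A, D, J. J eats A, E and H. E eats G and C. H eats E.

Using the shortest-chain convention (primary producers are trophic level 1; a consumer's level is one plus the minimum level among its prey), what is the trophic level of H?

Trophic level 3

C is a producer → level 1.
E eats C → level 2.
H eats E → level 3.
No prey of H is below level 2, so 3 is the minimum.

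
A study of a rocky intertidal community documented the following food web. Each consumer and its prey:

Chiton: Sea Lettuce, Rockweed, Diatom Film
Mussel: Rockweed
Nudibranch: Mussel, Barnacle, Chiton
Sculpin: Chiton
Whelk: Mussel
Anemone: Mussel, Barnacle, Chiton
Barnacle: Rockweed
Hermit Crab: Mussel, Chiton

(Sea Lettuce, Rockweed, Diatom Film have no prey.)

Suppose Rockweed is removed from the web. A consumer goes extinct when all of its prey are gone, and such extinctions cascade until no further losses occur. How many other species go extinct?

3

Remove Rockweed.
Round 1: Mussel (all prey gone), Barnacle (all prey gone) → extinct.
Round 2: Whelk (all prey gone) → extinct.
No further losses. Total secondary extinctions: 3.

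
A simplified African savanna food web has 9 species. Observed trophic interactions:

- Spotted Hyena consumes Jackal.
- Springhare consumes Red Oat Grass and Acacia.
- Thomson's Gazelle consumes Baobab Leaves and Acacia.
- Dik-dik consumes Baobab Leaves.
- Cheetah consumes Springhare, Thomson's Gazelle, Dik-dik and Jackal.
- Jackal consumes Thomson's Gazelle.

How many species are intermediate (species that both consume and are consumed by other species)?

4

Intermediate species (has both prey and predators): Thomson's Gazelle, Springhare, Dik-dik, Jackal.
Count: 4.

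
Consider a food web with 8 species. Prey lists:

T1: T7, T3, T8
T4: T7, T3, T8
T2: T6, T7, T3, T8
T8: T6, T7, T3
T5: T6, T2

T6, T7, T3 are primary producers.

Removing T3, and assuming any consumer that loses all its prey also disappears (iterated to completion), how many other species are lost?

0

Remove T3.
Every predator of it retains at least one other prey: T8 still has T6, T7; T4 still has T7, T8; T1 still has T7, T8; T2 still has T6, T7, T8.
No consumer loses all prey, so no secondary extinctions occur.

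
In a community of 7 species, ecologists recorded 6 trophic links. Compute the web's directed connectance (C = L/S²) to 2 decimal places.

C = 0.12

The web has S = 7 species and L = 6 feeding links.
C = L / S² = 6 / 49 = 0.1224 ≈ 0.12.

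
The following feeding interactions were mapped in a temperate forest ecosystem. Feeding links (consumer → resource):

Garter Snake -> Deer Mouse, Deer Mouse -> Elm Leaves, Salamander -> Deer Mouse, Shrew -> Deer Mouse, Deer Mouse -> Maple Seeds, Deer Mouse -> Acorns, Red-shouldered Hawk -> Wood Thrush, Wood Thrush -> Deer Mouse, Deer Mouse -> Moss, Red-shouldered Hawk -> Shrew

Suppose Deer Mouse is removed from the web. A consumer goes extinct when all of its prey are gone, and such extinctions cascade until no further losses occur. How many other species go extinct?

Remove Deer Mouse.
Round 1: Shrew (all prey gone), Garter Snake (all prey gone), Salamander (all prey gone), Wood Thrush (all prey gone) → extinct.
Round 2: Red-shouldered Hawk (all prey gone) → extinct.
No further losses. Total secondary extinctions: 5.

5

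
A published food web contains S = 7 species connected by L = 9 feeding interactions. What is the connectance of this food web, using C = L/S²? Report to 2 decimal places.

C = 0.18

The web has S = 7 species and L = 9 feeding links.
C = L / S² = 9 / 49 = 0.1837 ≈ 0.18.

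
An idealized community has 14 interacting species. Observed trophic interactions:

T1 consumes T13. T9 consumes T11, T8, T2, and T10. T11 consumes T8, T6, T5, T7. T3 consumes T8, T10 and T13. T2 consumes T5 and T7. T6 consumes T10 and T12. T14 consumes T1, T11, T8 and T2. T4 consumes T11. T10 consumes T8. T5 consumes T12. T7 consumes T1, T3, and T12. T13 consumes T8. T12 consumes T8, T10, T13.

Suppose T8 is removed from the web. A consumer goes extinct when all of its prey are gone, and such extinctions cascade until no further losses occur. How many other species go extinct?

Remove T8.
Round 1: T10 (all prey gone), T13 (all prey gone) → extinct.
Round 2: T3 (all prey gone), T12 (all prey gone), T1 (all prey gone) → extinct.
Round 3: T5 (all prey gone), T7 (all prey gone), T6 (all prey gone) → extinct.
Round 4: T2 (all prey gone), T11 (all prey gone) → extinct.
Round 5: T4 (all prey gone), T9 (all prey gone), T14 (all prey gone) → extinct.
No further losses. Total secondary extinctions: 13.

13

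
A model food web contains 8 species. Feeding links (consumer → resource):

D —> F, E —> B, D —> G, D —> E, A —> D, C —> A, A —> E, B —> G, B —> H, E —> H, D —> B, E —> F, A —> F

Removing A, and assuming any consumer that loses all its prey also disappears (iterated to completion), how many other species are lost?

1

Remove A.
Round 1: C (all prey gone) → extinct.
No further losses. Total secondary extinctions: 1.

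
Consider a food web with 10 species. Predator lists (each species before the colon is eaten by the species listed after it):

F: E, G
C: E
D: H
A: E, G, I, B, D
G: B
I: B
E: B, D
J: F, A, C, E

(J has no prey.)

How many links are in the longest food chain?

One longest chain: J → F → E → D → H.
It has 5 species and 4 links.

4 links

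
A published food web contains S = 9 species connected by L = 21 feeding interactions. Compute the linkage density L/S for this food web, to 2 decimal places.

There are L = 21 links among S = 9 species.
L/S = 21/9 = 2.3333 ≈ 2.33.

L/S = 2.33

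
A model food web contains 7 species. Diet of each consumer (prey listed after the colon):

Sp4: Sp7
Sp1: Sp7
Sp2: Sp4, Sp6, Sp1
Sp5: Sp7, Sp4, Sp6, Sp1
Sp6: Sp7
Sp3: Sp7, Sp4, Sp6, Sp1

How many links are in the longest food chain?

2 links

One longest chain: Sp7 → Sp4 → Sp5.
It has 3 species and 2 links.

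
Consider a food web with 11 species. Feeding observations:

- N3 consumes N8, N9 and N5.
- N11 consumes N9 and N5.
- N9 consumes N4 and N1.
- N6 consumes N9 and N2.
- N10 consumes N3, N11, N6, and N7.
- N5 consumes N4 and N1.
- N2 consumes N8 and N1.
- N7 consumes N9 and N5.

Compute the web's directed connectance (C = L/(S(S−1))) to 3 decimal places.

C = 0.173

The web has S = 11 species and L = 19 feeding links.
C = L / (S(S−1)) = 19 / 110 = 0.1727 ≈ 0.173.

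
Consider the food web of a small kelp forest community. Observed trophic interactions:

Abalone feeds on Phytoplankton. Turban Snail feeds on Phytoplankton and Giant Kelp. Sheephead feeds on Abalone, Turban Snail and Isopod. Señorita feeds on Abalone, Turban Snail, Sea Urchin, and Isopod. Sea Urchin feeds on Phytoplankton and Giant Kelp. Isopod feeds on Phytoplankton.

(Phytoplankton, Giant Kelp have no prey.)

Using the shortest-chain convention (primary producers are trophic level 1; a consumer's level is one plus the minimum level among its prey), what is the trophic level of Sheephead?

Trophic level 3

Phytoplankton is a producer → level 1.
Turban Snail eats Phytoplankton → level 2.
Sheephead eats Turban Snail → level 3.
No prey of Sheephead is below level 2, so 3 is the minimum.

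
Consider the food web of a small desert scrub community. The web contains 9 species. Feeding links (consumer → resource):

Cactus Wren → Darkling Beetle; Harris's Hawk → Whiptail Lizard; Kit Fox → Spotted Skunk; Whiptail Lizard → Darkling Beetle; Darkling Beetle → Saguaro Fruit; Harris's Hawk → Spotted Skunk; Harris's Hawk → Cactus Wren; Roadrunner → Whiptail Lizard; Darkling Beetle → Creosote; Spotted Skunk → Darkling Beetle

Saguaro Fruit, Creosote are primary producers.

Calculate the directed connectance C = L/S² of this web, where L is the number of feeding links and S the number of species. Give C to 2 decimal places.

C = 0.12

The web has S = 9 species and L = 10 feeding links.
C = L / S² = 10 / 81 = 0.1235 ≈ 0.12.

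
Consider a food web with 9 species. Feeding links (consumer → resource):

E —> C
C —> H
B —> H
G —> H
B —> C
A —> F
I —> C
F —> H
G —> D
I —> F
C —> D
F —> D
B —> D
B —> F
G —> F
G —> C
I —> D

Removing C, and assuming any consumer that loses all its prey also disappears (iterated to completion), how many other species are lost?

Remove C.
Round 1: E (all prey gone) → extinct.
No further losses. Total secondary extinctions: 1.

1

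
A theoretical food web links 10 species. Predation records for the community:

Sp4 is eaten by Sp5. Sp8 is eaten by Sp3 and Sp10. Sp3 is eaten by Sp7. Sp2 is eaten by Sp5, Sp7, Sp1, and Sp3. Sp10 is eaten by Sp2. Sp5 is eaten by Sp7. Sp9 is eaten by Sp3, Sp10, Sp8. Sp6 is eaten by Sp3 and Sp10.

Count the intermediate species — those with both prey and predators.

5

Intermediate species (has both prey and predators): Sp8, Sp10, Sp2, Sp5, Sp3.
Count: 5.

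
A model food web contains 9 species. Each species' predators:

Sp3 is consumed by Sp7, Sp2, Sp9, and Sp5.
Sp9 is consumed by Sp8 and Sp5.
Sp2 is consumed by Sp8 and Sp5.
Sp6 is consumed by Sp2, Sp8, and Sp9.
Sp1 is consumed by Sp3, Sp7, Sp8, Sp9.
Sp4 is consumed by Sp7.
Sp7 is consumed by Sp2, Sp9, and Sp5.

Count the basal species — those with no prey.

Basal species (no prey listed): Sp1, Sp4, Sp6.
Count: 3.

3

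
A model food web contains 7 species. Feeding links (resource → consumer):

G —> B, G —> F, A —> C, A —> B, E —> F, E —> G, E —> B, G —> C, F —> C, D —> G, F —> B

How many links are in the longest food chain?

One longest chain: E → G → F → B.
It has 4 species and 3 links.

3 links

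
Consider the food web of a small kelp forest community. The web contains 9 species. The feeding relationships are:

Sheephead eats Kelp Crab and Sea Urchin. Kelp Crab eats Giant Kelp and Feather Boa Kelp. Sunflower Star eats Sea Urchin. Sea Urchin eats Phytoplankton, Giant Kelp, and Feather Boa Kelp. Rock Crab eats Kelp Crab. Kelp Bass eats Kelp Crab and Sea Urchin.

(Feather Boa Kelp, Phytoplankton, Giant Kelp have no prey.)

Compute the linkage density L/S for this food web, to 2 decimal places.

There are L = 11 links among S = 9 species.
L/S = 11/9 = 1.2222 ≈ 1.22.

L/S = 1.22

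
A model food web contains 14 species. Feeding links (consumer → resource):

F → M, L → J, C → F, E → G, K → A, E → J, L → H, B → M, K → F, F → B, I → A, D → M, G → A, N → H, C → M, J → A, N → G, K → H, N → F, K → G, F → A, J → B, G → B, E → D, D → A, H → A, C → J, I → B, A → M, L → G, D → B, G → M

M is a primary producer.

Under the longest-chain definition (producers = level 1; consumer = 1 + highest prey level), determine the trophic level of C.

M is a producer → level 1.
A eats M → level 2.
F eats A (level 2); other prey at levels: M 1, B 2 → level 3.
C eats F (level 3); other prey at levels: M 1, J 3 → level 4.

Trophic level 4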